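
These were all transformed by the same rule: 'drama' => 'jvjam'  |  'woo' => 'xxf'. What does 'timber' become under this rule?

ankvrc

The output letters match the input read backwards, each shifted +9: drama reversed is amard. Read the word backwards and shift each letter +9.
On timber: reverse → rebmit; then shift: r+9=a, e+9=n, b+9=k, m+9=v, i+9=r, t+9=c.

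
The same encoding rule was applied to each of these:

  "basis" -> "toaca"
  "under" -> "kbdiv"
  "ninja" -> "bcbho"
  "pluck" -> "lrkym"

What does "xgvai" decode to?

This is an affine cipher: with a=0,…,z=25, each position x becomes (5x+14) mod 26.
Undoing it on xgvai: x(23)→21·(23−14)≡7=h; g(6)→21·(6−14)≡14=o; v(21)→21·(21−14)≡17=r; a(0)→21·(0−14)≡18=s; i(8)→21·(8−14)≡4=e (all mod 26).

horse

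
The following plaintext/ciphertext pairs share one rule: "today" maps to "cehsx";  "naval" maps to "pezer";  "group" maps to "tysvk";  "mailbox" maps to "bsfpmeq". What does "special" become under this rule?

The output letters match the input read backwards, each shifted +4: today reversed is yadot. Read the word backwards and shift each letter +4.
For special: reverse → laiceps; then shift: l+4=p, a+4=e, i+4=m, c+4=g, e+4=i, p+4=t, s+4=w.

pemgitw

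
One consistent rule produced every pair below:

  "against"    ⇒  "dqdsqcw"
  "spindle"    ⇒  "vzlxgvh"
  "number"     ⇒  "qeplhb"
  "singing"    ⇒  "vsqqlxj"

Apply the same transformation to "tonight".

Shifts by position in against: pos 0: a→d (+3), pos 1: g→q (+10), pos 2: a→d (+3), pos 3: i→s (+10) — repeating every 2. It's a Vigenère-style cipher with numeric key [3,10]: position i shifts by key[i mod 2].
On tonight: t+3=w, o+10=y, n+3=q, i+10=s, g+3=j, h+10=r, t+3=w.

wyqsjrw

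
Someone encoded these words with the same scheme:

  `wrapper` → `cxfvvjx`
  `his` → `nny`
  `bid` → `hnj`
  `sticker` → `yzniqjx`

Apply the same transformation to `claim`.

The shift depends on letter class: consonant w→c is +6, but vowel a→f is +5. Vowels shift forward by 5 and consonants shift forward by 6.
For claim: c(cons)+6=i, l(cons)+6=r, a(vowel)+5=f, i(vowel)+5=n, m(cons)+6=s.

irfns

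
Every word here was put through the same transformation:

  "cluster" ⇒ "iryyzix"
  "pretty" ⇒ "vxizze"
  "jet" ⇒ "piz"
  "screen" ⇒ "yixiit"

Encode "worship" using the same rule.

csxynmv

The shift depends on letter class: consonant c→i is +6, but vowel u→y is +4. Vowels shift forward by 4 and consonants shift forward by 6.
Applying it to worship: w(cons)+6=c, o(vowel)+4=s, r(cons)+6=x, s(cons)+6=y, h(cons)+6=n, i(vowel)+4=m, p(cons)+6=v.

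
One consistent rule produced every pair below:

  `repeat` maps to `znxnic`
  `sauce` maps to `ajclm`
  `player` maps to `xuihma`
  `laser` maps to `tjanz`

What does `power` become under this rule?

xxenz

Shifts by position in repeat: pos 0: r→z (+8), pos 1: e→n (+9), pos 2: p→x (+8), pos 3: e→n (+9) — repeating every 2. A repeating key of period 2 is used — shifts +8, +9 over and over.
For power: p+8=x, o+9=x, w+8=e, e+9=n, r+8=z.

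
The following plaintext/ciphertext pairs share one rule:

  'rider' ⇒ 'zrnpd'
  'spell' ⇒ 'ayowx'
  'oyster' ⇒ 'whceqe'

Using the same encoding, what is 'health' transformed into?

pnkwfu

In rider: r→z is +8, i→r is +9, d→n is +10, e→p is +11 — the shift increases by 1 each position. Each letter shifts forward by (position + 8), i.e. 8, 9, 10, … — the shift grows by one for each successive letter.
Applying it to health: h+8=p, e+9=n, a+10=k, l+11=w, t+12=f, h+13=u.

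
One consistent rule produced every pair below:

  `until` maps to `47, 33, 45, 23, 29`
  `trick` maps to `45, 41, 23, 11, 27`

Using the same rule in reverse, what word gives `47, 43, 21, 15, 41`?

usher

u(#21)→47 and n(#14)→33: differences scale by 2, so n = 2·pos + 5. Each letter becomes 2×(its alphabet position, a=1..z=26) + 5.
Reversing it on 47, 43, 21, 15, 41: 47→(47−5)÷2=21=u, 43→(43−5)÷2=19=s, 21→(21−5)÷2=8=h, 15→(15−5)÷2=5=e, 41→(41−5)÷2=18=r.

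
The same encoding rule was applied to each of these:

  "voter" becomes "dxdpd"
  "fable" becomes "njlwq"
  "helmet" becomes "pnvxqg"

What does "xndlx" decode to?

In voter: v→d is +8, o→x is +9, t→d is +10, e→p is +11 — the shift increases by 1 each position. Each letter shifts forward by (position + 8), i.e. 8, 9, 10, … — the shift grows by one for each successive letter.
Decoding xndlx: x−8=p, n−9=e, d−10=t, l−11=a, x−12=l.

petal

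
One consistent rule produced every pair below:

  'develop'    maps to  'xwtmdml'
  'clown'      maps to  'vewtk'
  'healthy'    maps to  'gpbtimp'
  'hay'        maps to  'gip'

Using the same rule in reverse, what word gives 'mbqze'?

The output letters match the input read backwards, each shifted +8: develop reversed is poleved. Read the word backwards and shift each letter +8.
Reversing it on mbqze: shift back: m−8=e, b−8=t, q−8=i, z−8=r, e−8=w → etirw; then reverse → write.

write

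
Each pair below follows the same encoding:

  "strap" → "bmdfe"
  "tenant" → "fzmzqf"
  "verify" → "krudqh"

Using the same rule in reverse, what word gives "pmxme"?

Read the word backwards and shift each letter +12.
Undoing it on pmxme: shift back: p−12=d, m−12=a, x−12=l, m−12=a, e−12=s → dalas; then reverse → salad.

salad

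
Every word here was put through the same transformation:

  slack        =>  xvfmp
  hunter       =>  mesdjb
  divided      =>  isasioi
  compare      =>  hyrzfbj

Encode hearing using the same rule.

mofbnxl

It's a Vigenère-style cipher with numeric key [5,10]: position i shifts by key[i mod 2].
Applying it to hearing: h+5=m, e+10=o, a+5=f, r+10=b, i+5=n, n+10=x, g+5=l.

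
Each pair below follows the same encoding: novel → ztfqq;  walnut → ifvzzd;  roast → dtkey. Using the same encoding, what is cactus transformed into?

Shifts by position in novel: pos 0: n→z (+12), pos 1: o→t (+5), pos 2: v→f (+10), pos 3: e→q (+12), pos 4: l→q (+5) — repeating every 3. A repeating key of period 3 is used — shifts +12, +5, +10 over and over.
On cactus: c+12=o, a+5=f, c+10=m, t+12=f, u+5=z, s+10=c.

ofmfzc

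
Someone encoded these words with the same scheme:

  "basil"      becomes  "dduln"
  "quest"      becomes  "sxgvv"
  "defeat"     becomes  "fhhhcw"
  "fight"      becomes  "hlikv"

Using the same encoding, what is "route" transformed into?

trwwg

Shifts by position in basil: pos 0: b→d (+2), pos 1: a→d (+3), pos 2: s→u (+2), pos 3: i→l (+3) — repeating every 2. It's a Vigenère-style cipher with numeric key [2,3]: position i shifts by key[i mod 2].
On route: r+2=t, o+3=r, u+2=w, t+3=w, e+2=g.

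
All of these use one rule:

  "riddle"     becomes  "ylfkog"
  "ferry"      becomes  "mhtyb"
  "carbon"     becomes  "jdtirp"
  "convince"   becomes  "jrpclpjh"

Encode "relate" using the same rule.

yhnhwg

Shifts by position in riddle: pos 0: r→y (+7), pos 1: i→l (+3), pos 2: d→f (+2), pos 3: d→k (+7), pos 4: l→o (+3), pos 5: e→g (+2) — repeating every 3. The shifts repeat in a cycle of length 3: positions 0,1,… shift by +7, +3, +2, then the pattern repeats.
Applying it to relate: r+7=y, e+3=h, l+2=n, a+7=h, t+3=w, e+2=g.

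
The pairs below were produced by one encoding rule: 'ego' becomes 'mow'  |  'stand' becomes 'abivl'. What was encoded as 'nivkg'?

It's a constant shift of +8 (ROT8).
Undoing it on nivkg: n−8=f, i−8=a, v−8=n, k−8=c, g−8=y.

fancy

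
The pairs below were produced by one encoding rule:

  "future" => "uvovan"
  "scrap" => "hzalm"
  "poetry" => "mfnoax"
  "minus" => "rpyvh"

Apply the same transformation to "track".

oalzd

Each letter's alphabet position (a=0..z=25) is mapped through 7·x+11 mod 26 — an affine cipher.
For track: t(19)→7·19+11≡14=o; r(17)→7·17+11≡0=a; a(0)→7·0+11≡11=l; c(2)→7·2+11≡25=z; k(10)→7·10+11≡3=d (all mod 26).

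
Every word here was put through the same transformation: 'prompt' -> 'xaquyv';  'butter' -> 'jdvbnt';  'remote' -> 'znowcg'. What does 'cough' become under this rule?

kxwoq

Shifts by position in prompt: pos 0: p→x (+8), pos 1: r→a (+9), pos 2: o→q (+2), pos 3: m→u (+8), pos 4: p→y (+9), pos 5: t→v (+2) — repeating every 3. A repeating key of period 3 is used — shifts +8, +9, +2 over and over.
On cough: c+8=k, o+9=x, u+2=w, g+8=o, h+9=q.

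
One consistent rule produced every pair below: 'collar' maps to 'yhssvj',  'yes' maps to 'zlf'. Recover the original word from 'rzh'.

ask

Read the word backwards and shift each letter +7.
Reversing it on rzh: shift back: r−7=k, z−7=s, h−7=a → ksa; then reverse → ask.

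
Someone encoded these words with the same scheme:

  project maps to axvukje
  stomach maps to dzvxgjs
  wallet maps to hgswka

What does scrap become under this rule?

diylv

Shifts by position in project: pos 0: p→a (+11), pos 1: r→x (+6), pos 2: o→v (+7), pos 3: j→u (+11), pos 4: e→k (+6), pos 5: c→j (+7) — repeating every 3. It's a Vigenère-style cipher with numeric key [11,6,7]: position i shifts by key[i mod 3].
For scrap: s+11=d, c+6=i, r+7=y, a+11=l, p+6=v.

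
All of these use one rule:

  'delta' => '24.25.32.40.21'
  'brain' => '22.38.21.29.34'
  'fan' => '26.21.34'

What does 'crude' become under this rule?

d is letter #4 and maps to 24: an offset of 20. The number is (letter's place in the alphabet, a=1) + 20.
Applying it to crude: c=3→23, r=18→38, u=21→41, d=4→24, e=5→25.

23.38.41.24.25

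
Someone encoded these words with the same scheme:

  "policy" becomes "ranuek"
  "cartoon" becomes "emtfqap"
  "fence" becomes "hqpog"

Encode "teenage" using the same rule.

vqgzcsg

A repeating key of period 2 is used — shifts +2, +12 over and over.
On teenage: t+2=v, e+12=q, e+2=g, n+12=z, a+2=c, g+12=s, e+2=g.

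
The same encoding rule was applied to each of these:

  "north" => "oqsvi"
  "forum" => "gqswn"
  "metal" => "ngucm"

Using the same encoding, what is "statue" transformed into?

Shifts by position in north: pos 0: n→o (+1), pos 1: o→q (+2), pos 2: r→s (+1), pos 3: t→v (+2) — repeating every 2. The shifts repeat in a cycle of length 2: positions 0,1,… shift by +1, +2, then the pattern repeats.
Applying it to statue: s+1=t, t+2=v, a+1=b, t+2=v, u+1=v, e+2=g.

tvbvvg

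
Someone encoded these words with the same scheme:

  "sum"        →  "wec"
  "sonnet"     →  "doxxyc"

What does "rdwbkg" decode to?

The output letters match the input read backwards, each shifted +10: sum reversed is mus. Read the word backwards and shift each letter +10.
Decoding rdwbkg: shift back: r−10=h, d−10=t, w−10=m, b−10=r, k−10=a, g−10=w → htmraw; then reverse → warmth.

warmth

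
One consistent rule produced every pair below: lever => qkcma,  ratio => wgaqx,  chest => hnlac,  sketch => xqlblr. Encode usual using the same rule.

zybiu

In lever: l→q is +5, e→k is +6, v→c is +7, e→m is +8 — the shift increases by 1 each position. Letter i (0-indexed) is shifted by i+5, so successive shifts are 5, 6, 7, ….
Applying it to usual: u+5=z, s+6=y, u+7=b, a+8=i, l+9=u.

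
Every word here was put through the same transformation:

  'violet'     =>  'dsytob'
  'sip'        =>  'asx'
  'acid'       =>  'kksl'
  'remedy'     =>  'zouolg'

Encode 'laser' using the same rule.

The rule splits by letter class: vowels +10, consonants +8.
On laser: l(cons)+8=t, a(vowel)+10=k, s(cons)+8=a, e(vowel)+10=o, r(cons)+8=z.

tkaoz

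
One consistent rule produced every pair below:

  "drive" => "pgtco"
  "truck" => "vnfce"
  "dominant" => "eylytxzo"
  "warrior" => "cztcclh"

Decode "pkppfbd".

The output letters match the input read backwards, each shifted +11: drive reversed is evird. Read the word backwards and shift each letter +11.
Reversing it on pkppfbd: shift back: p−11=e, k−11=z, p−11=e, p−11=e, f−11=u, b−11=q, d−11=s → ezeeuqs; then reverse → squeeze.

squeeze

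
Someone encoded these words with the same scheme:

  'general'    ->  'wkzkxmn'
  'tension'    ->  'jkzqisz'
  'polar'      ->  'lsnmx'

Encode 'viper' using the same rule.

vilkx

g(6)→w(22) and e(4)→k(10) fit y≡19x+12 (mod 26); the inverse of 19 mod 26 is 11. Treating letters as 0–25, the rule is x ↦ 19x + 12 (mod 26).
For viper: v(21)→19·21+12≡21=v; i(8)→19·8+12≡8=i; p(15)→19·15+12≡11=l; e(4)→19·4+12≡10=k; r(17)→19·17+12≡23=x (all mod 26).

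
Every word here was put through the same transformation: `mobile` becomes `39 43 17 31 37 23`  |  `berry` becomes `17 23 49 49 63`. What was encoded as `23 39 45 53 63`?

With a=1..z=26, the number is 2·pos + 13.
Reversing it on 23 39 45 53 63: 23→(23−13)÷2=5=e, 39→(39−13)÷2=13=m, 45→(45−13)÷2=16=p, 53→(53−13)÷2=20=t, 63→(63−13)÷2=25=y.

empty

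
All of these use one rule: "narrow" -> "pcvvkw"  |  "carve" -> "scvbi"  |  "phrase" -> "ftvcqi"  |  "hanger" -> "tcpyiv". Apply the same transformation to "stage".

qlcyi

n(13)→p(15) and a(0)→c(2) fit y≡21x+2 (mod 26); the inverse of 21 mod 26 is 5. Treating letters as 0–25, the rule is x ↦ 21x + 2 (mod 26).
Applying it to stage: s(18)→21·18+2≡16=q; t(19)→21·19+2≡11=l; a(0)→21·0+2≡2=c; g(6)→21·6+2≡24=y; e(4)→21·4+2≡8=i (all mod 26).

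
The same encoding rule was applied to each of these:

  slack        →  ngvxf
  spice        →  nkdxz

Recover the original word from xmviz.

crane

It's a constant shift of +21 (ROT21).
Decoding xmviz: x−21=c, m−21=r, v−21=a, i−21=n, z−21=e.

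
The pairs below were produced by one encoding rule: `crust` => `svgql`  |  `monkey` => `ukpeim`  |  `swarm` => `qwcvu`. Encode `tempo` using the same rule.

liufk

c(2)→s(18) and r(17)→v(21) fit y≡21x+2 (mod 26); the inverse of 21 mod 26 is 5. This is an affine cipher: with a=0,…,z=25, each position x becomes (21x+2) mod 26.
For tempo: t(19)→21·19+2≡11=l; e(4)→21·4+2≡8=i; m(12)→21·12+2≡20=u; p(15)→21·15+2≡5=f; o(14)→21·14+2≡10=k (all mod 26).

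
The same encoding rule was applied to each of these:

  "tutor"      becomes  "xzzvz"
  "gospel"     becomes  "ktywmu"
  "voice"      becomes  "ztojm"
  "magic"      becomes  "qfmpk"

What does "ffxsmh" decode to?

In tutor: t→x is +4, u→z is +5, t→z is +6, o→v is +7 — the shift increases by 1 each position. The shift increases by 1 at each position, starting from +4: 4, 5, 6, ….
Reversing it on ffxsmh: f−4=b, f−5=a, x−6=r, s−7=l, m−8=e, h−9=y.

barley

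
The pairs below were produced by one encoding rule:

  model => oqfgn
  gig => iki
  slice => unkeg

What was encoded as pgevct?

Compare letters: m→o is +2, o→q is +2, d→f is +2 — a constant shift. It's a constant shift of +2 (ROT2).
Decoding pgevct: p−2=n, g−2=e, e−2=c, v−2=t, c−2=a, t−2=r.

nectar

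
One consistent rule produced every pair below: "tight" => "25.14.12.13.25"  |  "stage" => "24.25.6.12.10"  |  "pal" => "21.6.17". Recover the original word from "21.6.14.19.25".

paint

The number is (letter's place in the alphabet, a=1) + 5.
Reversing it on 21.6.14.19.25: 21→(21−5)÷1=16=p, 6→(6−5)÷1=1=a, 14→(14−5)÷1=9=i, 19→(19−5)÷1=14=n, 25→(25−5)÷1=20=t.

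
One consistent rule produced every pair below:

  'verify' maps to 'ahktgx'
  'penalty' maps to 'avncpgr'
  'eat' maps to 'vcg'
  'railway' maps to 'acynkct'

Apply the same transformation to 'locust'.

vuweqn

Two steps: reverse the string, then apply a Caesar shift of +2.
For locust: reverse → tsucol; then shift: t+2=v, s+2=u, u+2=w, c+2=e, o+2=q, l+2=n.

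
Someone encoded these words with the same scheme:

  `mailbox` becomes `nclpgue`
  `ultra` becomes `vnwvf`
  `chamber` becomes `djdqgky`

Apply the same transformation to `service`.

In mailbox: m→n is +1, a→c is +2, i→l is +3, l→p is +4 — the shift increases by 1 each position. Letter i (0-indexed) is shifted by i+1, so successive shifts are 1, 2, 3, ….
Applying it to service: s+1=t, e+2=g, r+3=u, v+4=z, i+5=n, c+6=i, e+7=l.

tguznil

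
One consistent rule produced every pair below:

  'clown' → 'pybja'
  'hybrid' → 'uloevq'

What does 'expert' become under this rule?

Compare letters: c→p is +13, l→y is +13, o→b is +13 — a constant shift. Every letter moves 13 places later in the alphabet, wrapping around z→a.
For expert: e+13=r, x+13=k, p+13=c, e+13=r, r+13=e, t+13=g.

rkcreg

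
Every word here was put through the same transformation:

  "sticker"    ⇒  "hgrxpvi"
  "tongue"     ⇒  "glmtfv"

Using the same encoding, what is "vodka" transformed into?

Each pair mirrors across the alphabet (s↔h, t↔g, i↔r): positions sum to 25. Letters are reflected about the middle of the alphabet (position → 25−position): Atbash.
Applying it to vodka: v↔e, o↔l, d↔w, k↔p, a↔z.

elwpz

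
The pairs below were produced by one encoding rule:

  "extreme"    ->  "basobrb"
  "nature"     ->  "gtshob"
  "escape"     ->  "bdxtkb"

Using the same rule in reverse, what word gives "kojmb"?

e(4)→b(1) and x(23)→a(0) fit y≡15x+19 (mod 26); the inverse of 15 mod 26 is 7. Treating letters as 0–25, the rule is x ↦ 15x + 19 (mod 26).
Decoding kojmb: k(10)→7·(10−19)≡15=p; o(14)→7·(14−19)≡17=r; j(9)→7·(9−19)≡8=i; m(12)→7·(12−19)≡3=d; b(1)→7·(1−19)≡4=e (all mod 26).

pride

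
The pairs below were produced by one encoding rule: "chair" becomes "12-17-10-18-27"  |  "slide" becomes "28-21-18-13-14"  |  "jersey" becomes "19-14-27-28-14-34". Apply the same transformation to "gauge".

c is letter #3 and maps to 12: an offset of 9. The number is (letter's place in the alphabet, a=1) + 9.
Applying it to gauge: g=7→16, a=1→10, u=21→30, g=7→16, e=5→14.

16-10-30-16-14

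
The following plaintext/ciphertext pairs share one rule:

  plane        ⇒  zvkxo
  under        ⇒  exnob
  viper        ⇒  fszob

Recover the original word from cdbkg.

straw

Compare letters: p→z is +10, l→v is +10, a→k is +10 — a constant shift. Each letter is shifted forward by 10 in the alphabet (a Caesar shift of +10).
Decoding cdbkg: c−10=s, d−10=t, b−10=r, k−10=a, g−10=w.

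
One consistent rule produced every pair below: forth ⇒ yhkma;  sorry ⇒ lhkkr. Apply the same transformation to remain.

kxftbg

Compare letters: f→y is +19, o→h is +19, r→k is +19 — a constant shift. This is a Caesar cipher with shift 19.
Applying it to remain: r+19=k, e+19=x, m+19=f, a+19=t, i+19=b, n+19=g.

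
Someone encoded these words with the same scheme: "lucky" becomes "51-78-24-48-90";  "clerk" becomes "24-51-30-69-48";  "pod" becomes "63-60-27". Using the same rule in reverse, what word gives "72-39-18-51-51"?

The formula is n = 3×(alphabet index, a=1) + 15.
Reversing it on 72-39-18-51-51: 72→(72−15)÷3=19=s, 39→(39−15)÷3=8=h, 18→(18−15)÷3=1=a, 51→(51−15)÷3=12=l, 51→(51−15)÷3=12=l.

shall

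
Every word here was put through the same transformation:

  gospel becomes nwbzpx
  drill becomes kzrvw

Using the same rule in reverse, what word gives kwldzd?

In gospel: g→n is +7, o→w is +8, s→b is +9, p→z is +10 — the shift increases by 1 each position. The shift increases by 1 at each position, starting from +7: 7, 8, 9, ….
Undoing it on kwldzd: k−7=d, w−8=o, l−9=c, d−10=t, z−11=o, d−12=r.

doctor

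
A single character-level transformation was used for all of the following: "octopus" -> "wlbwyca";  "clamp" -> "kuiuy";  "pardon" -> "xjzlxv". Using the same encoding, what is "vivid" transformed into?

Shifts by position in octopus: pos 0: o→w (+8), pos 1: c→l (+9), pos 2: t→b (+8), pos 3: o→w (+8), pos 4: p→y (+9), pos 5: u→c (+8) — repeating every 3. A repeating key of period 3 is used — shifts +8, +9, +8 over and over.
For vivid: v+8=d, i+9=r, v+8=d, i+8=q, d+9=m.

drdqm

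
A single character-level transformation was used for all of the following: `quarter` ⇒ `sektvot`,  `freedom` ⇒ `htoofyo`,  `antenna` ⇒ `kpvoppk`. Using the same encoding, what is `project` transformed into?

The shift depends on letter class: consonant q→s is +2, but vowel u→e is +10. The rule splits by letter class: vowels +10, consonants +2.
For project: p(cons)+2=r, r(cons)+2=t, o(vowel)+10=y, j(cons)+2=l, e(vowel)+10=o, c(cons)+2=e, t(cons)+2=v.

rtyloev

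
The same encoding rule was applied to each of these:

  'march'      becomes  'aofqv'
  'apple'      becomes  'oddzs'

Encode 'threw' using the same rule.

hvfsk

Compare letters: m→a is +14, a→o is +14, r→f is +14 — a constant shift. It's a constant shift of +14 (ROT14).
On threw: t+14=h, h+14=v, r+14=f, e+14=s, w+14=k.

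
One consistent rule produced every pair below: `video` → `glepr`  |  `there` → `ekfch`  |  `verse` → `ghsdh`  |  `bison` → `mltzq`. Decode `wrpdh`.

loose

It's a Vigenère-style cipher with numeric key [11,3,1]: position i shifts by key[i mod 3].
Undoing it on wrpdh: w−11=l, r−3=o, p−1=o, d−11=s, h−3=e.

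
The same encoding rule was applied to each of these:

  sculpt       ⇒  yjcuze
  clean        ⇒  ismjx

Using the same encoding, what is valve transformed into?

bhteo

In sculpt: s→y is +6, c→j is +7, u→c is +8, l→u is +9 — the shift increases by 1 each position. Letter i (0-indexed) is shifted by i+6, so successive shifts are 6, 7, 8, ….
Applying it to valve: v+6=b, a+7=h, l+8=t, v+9=e, e+10=o.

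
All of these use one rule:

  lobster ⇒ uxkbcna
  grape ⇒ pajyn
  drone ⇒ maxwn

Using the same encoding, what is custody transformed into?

Compare letters: l→u is +9, o→x is +9, b→k is +9 — a constant shift. Each letter is shifted forward by 9 in the alphabet (a Caesar shift of +9).
Applying it to custody: c+9=l, u+9=d, s+9=b, t+9=c, o+9=x, d+9=m, y+9=h.

ldbcxmh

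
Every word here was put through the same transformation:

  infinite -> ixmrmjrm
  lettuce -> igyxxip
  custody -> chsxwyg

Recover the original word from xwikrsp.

The output letters match the input read backwards, each shifted +4: infinite reversed is etinifni. Two steps: reverse the string, then apply a Caesar shift of +4.
Reversing it on xwikrsp: shift back: x−4=t, w−4=s, i−4=e, k−4=g, r−4=n, s−4=o, p−4=l → tsegnol; then reverse → longest.

longest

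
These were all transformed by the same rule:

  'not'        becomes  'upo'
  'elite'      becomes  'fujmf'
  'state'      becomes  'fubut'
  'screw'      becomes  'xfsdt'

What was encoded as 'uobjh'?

The output letters match the input read backwards, each shifted +1: not reversed is ton. Read the word backwards and shift each letter +1.
Reversing it on uobjh: shift back: u−1=t, o−1=n, b−1=a, j−1=i, h−1=g → tnaig; then reverse → giant.

giant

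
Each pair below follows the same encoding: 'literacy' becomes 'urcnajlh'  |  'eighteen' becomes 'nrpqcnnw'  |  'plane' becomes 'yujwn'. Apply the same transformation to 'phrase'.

yqajbn

Compare letters: l→u is +9, i→r is +9, t→c is +9 — a constant shift. It's a constant shift of +9 (ROT9).
Applying it to phrase: p+9=y, h+9=q, r+9=a, a+9=j, s+9=b, e+9=n.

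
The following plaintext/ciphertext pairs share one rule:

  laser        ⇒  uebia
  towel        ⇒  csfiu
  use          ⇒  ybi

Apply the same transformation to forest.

Vowels shift forward by 4 and consonants shift forward by 9.
On forest: f(cons)+9=o, o(vowel)+4=s, r(cons)+9=a, e(vowel)+4=i, s(cons)+9=b, t(cons)+9=c.

osaibc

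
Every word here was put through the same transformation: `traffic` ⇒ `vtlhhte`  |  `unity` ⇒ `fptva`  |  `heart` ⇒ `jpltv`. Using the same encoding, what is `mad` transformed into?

olf

The shift depends on letter class: consonant t→v is +2, but vowel a→l is +11. Two shifts are in play — +11 for a/e/i/o/u, +2 for every other letter.
For mad: m(cons)+2=o, a(vowel)+11=l, d(cons)+2=f.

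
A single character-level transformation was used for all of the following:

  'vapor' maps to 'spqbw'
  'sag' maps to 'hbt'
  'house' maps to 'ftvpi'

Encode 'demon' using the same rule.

The output letters match the input read backwards, each shifted +1: vapor reversed is ropav. The word is reversed, then every letter is shifted forward by 1.
Applying it to demon: reverse → nomed; then shift: n+1=o, o+1=p, m+1=n, e+1=f, d+1=e.

opnfe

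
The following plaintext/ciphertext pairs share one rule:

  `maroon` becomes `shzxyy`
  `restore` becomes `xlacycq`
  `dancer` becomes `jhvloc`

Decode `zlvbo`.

In maroon: m→s is +6, a→h is +7, r→z is +8, o→x is +9 — the shift increases by 1 each position. Each letter shifts forward by (position + 6), i.e. 6, 7, 8, … — the shift grows by one for each successive letter.
Undoing it on zlvbo: z−6=t, l−7=e, v−8=n, b−9=s, o−10=e.

tense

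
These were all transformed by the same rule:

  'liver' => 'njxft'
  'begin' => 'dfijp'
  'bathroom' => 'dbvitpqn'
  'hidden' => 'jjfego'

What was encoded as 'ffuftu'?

desert

Shifts by position in liver: pos 0: l→n (+2), pos 1: i→j (+1), pos 2: v→x (+2), pos 3: e→f (+1) — repeating every 2. The shifts repeat in a cycle of length 2: positions 0,1,… shift by +2, +1, then the pattern repeats.
Reversing it on ffuftu: f−2=d, f−1=e, u−2=s, f−1=e, t−2=r, u−1=t.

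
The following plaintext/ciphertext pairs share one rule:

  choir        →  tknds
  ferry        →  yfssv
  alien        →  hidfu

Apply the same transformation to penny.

c(2)→t(19) and h(7)→k(10) fit y≡19x+7 (mod 26); the inverse of 19 mod 26 is 11. Treating letters as 0–25, the rule is x ↦ 19x + 7 (mod 26).
For penny: p(15)→19·15+7≡6=g; e(4)→19·4+7≡5=f; n(13)→19·13+7≡20=u; n(13)→19·13+7≡20=u; y(24)→19·24+7≡21=v (all mod 26).

gfuuv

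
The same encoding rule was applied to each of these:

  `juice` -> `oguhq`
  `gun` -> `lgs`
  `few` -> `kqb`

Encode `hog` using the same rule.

The shift depends on letter class: consonant j→o is +5, but vowel u→g is +12. Two shifts are in play — +12 for a/e/i/o/u, +5 for every other letter.
On hog: h(cons)+5=m, o(vowel)+12=a, g(cons)+5=l.

mal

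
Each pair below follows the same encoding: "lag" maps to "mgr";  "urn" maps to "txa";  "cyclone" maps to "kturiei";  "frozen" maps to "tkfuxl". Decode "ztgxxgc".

Two steps: reverse the string, then apply a Caesar shift of +6.
Undoing it on ztgxxgc: shift back: z−6=t, t−6=n, g−6=a, x−6=r, x−6=r, g−6=a, c−6=w → tnarraw; then reverse → warrant.

warrant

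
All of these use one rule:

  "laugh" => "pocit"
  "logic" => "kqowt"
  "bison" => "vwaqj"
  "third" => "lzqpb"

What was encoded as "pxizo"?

The output letters match the input read backwards, each shifted +8: laugh reversed is hgual. Two steps: reverse the string, then apply a Caesar shift of +8.
Decoding pxizo: shift back: p−8=h, x−8=p, i−8=a, z−8=r, o−8=g → hparg; then reverse → graph.

graph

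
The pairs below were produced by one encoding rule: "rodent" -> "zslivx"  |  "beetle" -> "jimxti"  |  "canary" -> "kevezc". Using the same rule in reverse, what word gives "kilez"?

The shifts repeat in a cycle of length 2: positions 0,1,… shift by +8, +4, then the pattern repeats.
Undoing it on kilez: k−8=c, i−4=e, l−8=d, e−4=a, z−8=r.

cedar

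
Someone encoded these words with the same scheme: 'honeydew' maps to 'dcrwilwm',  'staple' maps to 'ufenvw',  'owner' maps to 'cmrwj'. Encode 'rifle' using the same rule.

Treating letters as 0–25, the rule is x ↦ 11x + 4 (mod 26).
On rifle: r(17)→11·17+4≡9=j; i(8)→11·8+4≡14=o; f(5)→11·5+4≡7=h; l(11)→11·11+4≡21=v; e(4)→11·4+4≡22=w (all mod 26).

johvw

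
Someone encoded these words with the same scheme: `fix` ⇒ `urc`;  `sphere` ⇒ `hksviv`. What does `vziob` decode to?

early

Each pair mirrors across the alphabet (f↔u, i↔r, x↔c): positions sum to 25. Each letter is replaced by its mirror in the alphabet: a↔z, b↔y, c↔x, and so on (the Atbash cipher).
Decoding vziob: v↔e, z↔a, i↔r, o↔l, b↔y.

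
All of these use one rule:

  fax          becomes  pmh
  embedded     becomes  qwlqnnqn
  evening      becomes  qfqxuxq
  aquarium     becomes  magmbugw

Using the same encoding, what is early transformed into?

The shift depends on letter class: consonant f→p is +10, but vowel a→m is +12. Two shifts are in play — +12 for a/e/i/o/u, +10 for every other letter.
For early: e(vowel)+12=q, a(vowel)+12=m, r(cons)+10=b, l(cons)+10=v, y(cons)+10=i.

qmbvi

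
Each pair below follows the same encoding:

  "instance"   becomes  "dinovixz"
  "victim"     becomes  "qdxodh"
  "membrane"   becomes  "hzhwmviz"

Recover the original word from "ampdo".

fruit

Each letter is shifted forward by 21 in the alphabet (a Caesar shift of +21).
Reversing it on ampdo: a−21=f, m−21=r, p−21=u, d−21=i, o−21=t.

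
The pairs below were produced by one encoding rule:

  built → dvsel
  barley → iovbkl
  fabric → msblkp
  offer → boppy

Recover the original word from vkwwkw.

The output letters match the input read backwards, each shifted +10: built reversed is tliub. Read the word backwards and shift each letter +10.
Decoding vkwwkw: shift back: v−10=l, k−10=a, w−10=m, w−10=m, k−10=a, w−10=m → lammam; then reverse → mammal.

mammal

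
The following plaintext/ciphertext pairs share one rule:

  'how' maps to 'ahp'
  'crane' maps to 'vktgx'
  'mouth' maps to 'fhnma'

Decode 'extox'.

leave

Compare letters: h→a is +19, o→h is +19, w→p is +19 — a constant shift. This is a Caesar cipher with shift 19.
Decoding extox: e−19=l, x−19=e, t−19=a, o−19=v, x−19=e.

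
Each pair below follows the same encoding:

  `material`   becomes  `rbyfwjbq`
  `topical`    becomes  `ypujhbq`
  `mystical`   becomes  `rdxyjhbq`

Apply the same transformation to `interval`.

Vowels shift forward by 1 and consonants shift forward by 5.
For interval: i(vowel)+1=j, n(cons)+5=s, t(cons)+5=y, e(vowel)+1=f, r(cons)+5=w, v(cons)+5=a, a(vowel)+1=b, l(cons)+5=q.

jsyfwabq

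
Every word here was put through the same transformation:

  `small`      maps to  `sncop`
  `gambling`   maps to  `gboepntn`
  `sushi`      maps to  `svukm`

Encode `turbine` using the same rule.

Each letter shifts forward by its position index (0, 1, 2, …) — the shift grows by one for each successive letter.
Applying it to turbine: t+0=t, u+1=v, r+2=t, b+3=e, i+4=m, n+5=s, e+6=k.

tvtemsk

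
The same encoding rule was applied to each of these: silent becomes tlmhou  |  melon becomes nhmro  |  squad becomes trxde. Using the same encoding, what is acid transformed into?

ddle

The shift depends on letter class: consonant s→t is +1, but vowel i→l is +3. The rule splits by letter class: vowels +3, consonants +1.
For acid: a(vowel)+3=d, c(cons)+1=d, i(vowel)+3=l, d(cons)+1=e.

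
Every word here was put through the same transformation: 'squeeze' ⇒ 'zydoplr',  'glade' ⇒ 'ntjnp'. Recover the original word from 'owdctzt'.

Each letter shifts forward by (position + 7), i.e. 7, 8, 9, … — the shift grows by one for each successive letter.
Decoding owdctzt: o−7=h, w−8=o, d−9=u, c−10=s, t−11=i, z−12=n, t−13=g.

housing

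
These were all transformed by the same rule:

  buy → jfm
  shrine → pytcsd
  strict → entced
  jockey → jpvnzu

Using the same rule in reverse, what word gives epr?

get

Two steps: reverse the string, then apply a Caesar shift of +11.
Reversing it on epr: shift back: e−11=t, p−11=e, r−11=g → teg; then reverse → get.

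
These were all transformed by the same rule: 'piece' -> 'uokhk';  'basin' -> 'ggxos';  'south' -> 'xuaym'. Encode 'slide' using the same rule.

The shift depends on letter class: consonant p→u is +5, but vowel i→o is +6. Two shifts are in play — +6 for a/e/i/o/u, +5 for every other letter.
Applying it to slide: s(cons)+5=x, l(cons)+5=q, i(vowel)+6=o, d(cons)+5=i, e(vowel)+6=k.

xqoik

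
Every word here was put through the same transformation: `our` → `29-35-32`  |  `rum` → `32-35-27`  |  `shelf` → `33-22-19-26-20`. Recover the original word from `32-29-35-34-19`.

Letters become their 1-based position plus 14 (so a→15, b→16, …).
Undoing it on 32-29-35-34-19: 32→(32−14)÷1=18=r, 29→(29−14)÷1=15=o, 35→(35−14)÷1=21=u, 34→(34−14)÷1=20=t, 19→(19−14)÷1=5=e.

route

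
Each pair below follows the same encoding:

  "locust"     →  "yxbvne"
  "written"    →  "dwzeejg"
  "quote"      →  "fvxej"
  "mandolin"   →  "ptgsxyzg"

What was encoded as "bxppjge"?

l(11)→y(24) and o(14)→x(23) fit y≡17x+19 (mod 26); the inverse of 17 mod 26 is 23. Treating letters as 0–25, the rule is x ↦ 17x + 19 (mod 26).
Decoding bxppjge: b(1)→23·(1−19)≡2=c; x(23)→23·(23−19)≡14=o; p(15)→23·(15−19)≡12=m; p(15)→23·(15−19)≡12=m; j(9)→23·(9−19)≡4=e; g(6)→23·(6−19)≡13=n; e(4)→23·(4−19)≡19=t (all mod 26).

comment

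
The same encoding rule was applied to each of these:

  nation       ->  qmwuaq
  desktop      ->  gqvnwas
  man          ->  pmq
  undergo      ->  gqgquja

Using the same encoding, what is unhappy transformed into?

Vowels shift forward by 12 and consonants shift forward by 3.
On unhappy: u(vowel)+12=g, n(cons)+3=q, h(cons)+3=k, a(vowel)+12=m, p(cons)+3=s, p(cons)+3=s, y(cons)+3=b.

gqkmssb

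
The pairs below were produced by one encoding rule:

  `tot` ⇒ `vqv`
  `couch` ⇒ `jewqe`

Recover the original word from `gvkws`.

quite

The output letters match the input read backwards, each shifted +2: tot reversed is tot. Two steps: reverse the string, then apply a Caesar shift of +2.
Reversing it on gvkws: shift back: g−2=e, v−2=t, k−2=i, w−2=u, s−2=q → etiuq; then reverse → quite.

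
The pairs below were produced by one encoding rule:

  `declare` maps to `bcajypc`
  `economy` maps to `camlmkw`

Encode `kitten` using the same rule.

igrrcl

Compare letters: d→b is +24, e→c is +24, c→a is +24 — a constant shift. This is a Caesar cipher with shift 24.
Applying it to kitten: k+24=i, i+24=g, t+24=r, t+24=r, e+24=c, n+24=l.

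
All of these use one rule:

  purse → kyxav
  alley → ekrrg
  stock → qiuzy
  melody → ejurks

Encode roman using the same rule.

tgsux

Read the word backwards and shift each letter +6.
Applying it to roman: reverse → namor; then shift: n+6=t, a+6=g, m+6=s, o+6=u, r+6=x.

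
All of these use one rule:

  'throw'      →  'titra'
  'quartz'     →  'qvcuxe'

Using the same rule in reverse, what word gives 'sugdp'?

In throw: t→t is +0, h→i is +1, r→t is +2, o→r is +3 — the shift increases by 1 each position. The shift increases by 1 at each position, starting from +0: 0, 1, 2, ….
Reversing it on sugdp: s−0=s, u−1=t, g−2=e, d−3=a, p−4=l.

steal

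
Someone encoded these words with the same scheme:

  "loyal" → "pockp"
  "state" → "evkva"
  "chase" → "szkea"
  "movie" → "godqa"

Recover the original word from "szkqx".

chain

l(11)→p(15) and o(14)→o(14) fit y≡17x+10 (mod 26); the inverse of 17 mod 26 is 23. This is an affine cipher: with a=0,…,z=25, each position x becomes (17x+10) mod 26.
Undoing it on szkqx: s(18)→23·(18−10)≡2=c; z(25)→23·(25−10)≡7=h; k(10)→23·(10−10)≡0=a; q(16)→23·(16−10)≡8=i; x(23)→23·(23−10)≡13=n (all mod 26).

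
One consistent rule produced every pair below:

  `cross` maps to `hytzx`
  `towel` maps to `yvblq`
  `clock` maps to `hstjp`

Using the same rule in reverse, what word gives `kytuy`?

front

Shifts by position in cross: pos 0: c→h (+5), pos 1: r→y (+7), pos 2: o→t (+5), pos 3: s→z (+7) — repeating every 2. A repeating key of period 2 is used — shifts +5, +7 over and over.
Undoing it on kytuy: k−5=f, y−7=r, t−5=o, u−7=n, y−5=t.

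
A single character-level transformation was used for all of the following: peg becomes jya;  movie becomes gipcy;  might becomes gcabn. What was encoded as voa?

bug

Compare letters: p→j is +20, e→y is +20, g→a is +20 — a constant shift. It's a constant shift of +20 (ROT20).
Decoding voa: v−20=b, o−20=u, a−20=g.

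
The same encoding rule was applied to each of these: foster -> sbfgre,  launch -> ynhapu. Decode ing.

vat

Compare letters: f→s is +13, o→b is +13, s→f is +13 — a constant shift. It's a constant shift of +13 (ROT13).
Undoing it on ing: i−13=v, n−13=a, g−13=t.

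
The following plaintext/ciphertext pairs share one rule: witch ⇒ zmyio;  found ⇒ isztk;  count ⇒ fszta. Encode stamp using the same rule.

In witch: w→z is +3, i→m is +4, t→y is +5, c→i is +6 — the shift increases by 1 each position. The shift increases by 1 at each position, starting from +3: 3, 4, 5, ….
Applying it to stamp: s+3=v, t+4=x, a+5=f, m+6=s, p+7=w.

vxfsw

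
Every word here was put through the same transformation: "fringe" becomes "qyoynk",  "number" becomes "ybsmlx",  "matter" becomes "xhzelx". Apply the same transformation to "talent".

ehrpuz

A repeating key of period 3 is used — shifts +11, +7, +6 over and over.
Applying it to talent: t+11=e, a+7=h, l+6=r, e+11=p, n+7=u, t+6=z.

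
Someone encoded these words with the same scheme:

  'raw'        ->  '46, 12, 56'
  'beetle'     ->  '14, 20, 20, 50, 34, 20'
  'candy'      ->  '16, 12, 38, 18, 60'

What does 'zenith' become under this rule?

r(#18)→46 and a(#1)→12: differences scale by 2, so n = 2·pos + 10. With a=1..z=26, the number is 2·pos + 10.
For zenith: z=26→62, e=5→20, n=14→38, i=9→28, t=20→50, h=8→26.

62, 20, 38, 28, 50, 26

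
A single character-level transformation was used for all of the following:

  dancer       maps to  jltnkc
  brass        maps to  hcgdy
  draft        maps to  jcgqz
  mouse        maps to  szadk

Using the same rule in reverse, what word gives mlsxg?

Shifts by position in dancer: pos 0: d→j (+6), pos 1: a→l (+11), pos 2: n→t (+6), pos 3: c→n (+11) — repeating every 2. A repeating key of period 2 is used — shifts +6, +11 over and over.
Undoing it on mlsxg: m−6=g, l−11=a, s−6=m, x−11=m, g−6=a.

gamma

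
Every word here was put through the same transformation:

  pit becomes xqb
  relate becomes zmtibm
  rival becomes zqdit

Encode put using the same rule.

xcb

Compare letters: p→x is +8, i→q is +8, t→b is +8 — a constant shift. It's a constant shift of +8 (ROT8).
For put: p+8=x, u+8=c, t+8=b.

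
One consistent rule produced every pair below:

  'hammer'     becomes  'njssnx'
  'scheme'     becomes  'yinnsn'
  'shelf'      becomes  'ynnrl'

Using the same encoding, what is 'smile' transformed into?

ysrrn

The shift depends on letter class: consonant h→n is +6, but vowel a→j is +9. Two shifts are in play — +9 for a/e/i/o/u, +6 for every other letter.
On smile: s(cons)+6=y, m(cons)+6=s, i(vowel)+9=r, l(cons)+6=r, e(vowel)+9=n.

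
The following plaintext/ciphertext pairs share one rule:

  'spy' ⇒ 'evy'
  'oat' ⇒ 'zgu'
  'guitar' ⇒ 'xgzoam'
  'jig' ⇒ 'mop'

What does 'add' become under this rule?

jjg

The output letters match the input read backwards, each shifted +6: spy reversed is yps. Read the word backwards and shift each letter +6.
For add: reverse → dda; then shift: d+6=j, d+6=j, a+6=g.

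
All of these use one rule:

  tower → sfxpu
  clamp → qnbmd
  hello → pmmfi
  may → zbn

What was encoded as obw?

van

Two steps: reverse the string, then apply a Caesar shift of +1.
Reversing it on obw: shift back: o−1=n, b−1=a, w−1=v → nav; then reverse → van.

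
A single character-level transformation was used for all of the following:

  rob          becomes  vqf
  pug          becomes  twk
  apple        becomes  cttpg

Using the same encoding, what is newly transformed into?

Vowels shift forward by 2 and consonants shift forward by 4.
On newly: n(cons)+4=r, e(vowel)+2=g, w(cons)+4=a, l(cons)+4=p, y(cons)+4=c.

rgapc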